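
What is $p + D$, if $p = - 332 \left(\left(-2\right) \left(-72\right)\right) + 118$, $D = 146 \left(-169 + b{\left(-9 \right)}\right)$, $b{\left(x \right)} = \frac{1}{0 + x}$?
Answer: $- \frac{651422}{9} \approx -72380.0$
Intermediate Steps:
$b{\left(x \right)} = \frac{1}{x}$
$D = - \frac{222212}{9}$ ($D = 146 \left(-169 + \frac{1}{-9}\right) = 146 \left(-169 - \frac{1}{9}\right) = 146 \left(- \frac{1522}{9}\right) = - \frac{222212}{9} \approx -24690.0$)
$p = -47690$ ($p = \left(-332\right) 144 + 118 = -47808 + 118 = -47690$)
$p + D = -47690 - \frac{222212}{9} = - \frac{651422}{9}$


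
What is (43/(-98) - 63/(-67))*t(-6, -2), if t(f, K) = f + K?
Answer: -13172/3283 ≈ -4.0122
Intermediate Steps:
t(f, K) = K + f
(43/(-98) - 63/(-67))*t(-6, -2) = (43/(-98) - 63/(-67))*(-2 - 6) = (43*(-1/98) - 63*(-1/67))*(-8) = (-43/98 + 63/67)*(-8) = (3293/6566)*(-8) = -13172/3283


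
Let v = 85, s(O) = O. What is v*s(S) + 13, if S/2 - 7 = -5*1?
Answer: 353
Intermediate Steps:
S = 4 (S = 14 + 2*(-5*1) = 14 + 2*(-5) = 14 - 10 = 4)
v*s(S) + 13 = 85*4 + 13 = 340 + 13 = 353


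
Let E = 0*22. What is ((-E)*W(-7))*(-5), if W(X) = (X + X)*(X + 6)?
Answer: 0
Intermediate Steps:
E = 0
W(X) = 2*X*(6 + X) (W(X) = (2*X)*(6 + X) = 2*X*(6 + X))
((-E)*W(-7))*(-5) = ((-1*0)*(2*(-7)*(6 - 7)))*(-5) = (0*(2*(-7)*(-1)))*(-5) = (0*14)*(-5) = 0*(-5) = 0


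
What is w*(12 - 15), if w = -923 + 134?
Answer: 2367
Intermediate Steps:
w = -789
w*(12 - 15) = -789*(12 - 15) = -789*(-3) = 2367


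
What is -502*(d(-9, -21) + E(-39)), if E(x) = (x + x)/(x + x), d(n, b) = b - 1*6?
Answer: 13052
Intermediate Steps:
d(n, b) = -6 + b (d(n, b) = b - 6 = -6 + b)
E(x) = 1 (E(x) = (2*x)/((2*x)) = (2*x)*(1/(2*x)) = 1)
-502*(d(-9, -21) + E(-39)) = -502*((-6 - 21) + 1) = -502*(-27 + 1) = -502*(-26) = 13052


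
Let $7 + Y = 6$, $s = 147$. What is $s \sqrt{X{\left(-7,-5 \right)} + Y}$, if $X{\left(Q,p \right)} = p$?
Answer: $147 i \sqrt{6} \approx 360.08 i$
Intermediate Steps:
$Y = -1$ ($Y = -7 + 6 = -1$)
$s \sqrt{X{\left(-7,-5 \right)} + Y} = 147 \sqrt{-5 - 1} = 147 \sqrt{-6} = 147 i \sqrt{6}$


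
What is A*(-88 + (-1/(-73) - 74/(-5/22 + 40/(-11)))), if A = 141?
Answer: -60222651/6205 ≈ -9705.5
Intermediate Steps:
A*(-88 + (-1/(-73) - 74/(-5/22 + 40/(-11)))) = 141*(-88 + (-1/(-73) - 74/(-5/22 + 40/(-11)))) = 141*(-88 + (-1*(-1/73) - 74/(-5*1/22 + 40*(-1/11)))) = 141*(-88 + (1/73 - 74/(-5/22 - 40/11))) = 141*(-88 + (1/73 - 74/(-85/22))) = 141*(-88 + (1/73 - 74*(-22/85))) = 141*(-88 + (1/73 + 1628/85)) = 141*(-88 + 118929/6205) = 141*(-427111/6205) = -60222651/6205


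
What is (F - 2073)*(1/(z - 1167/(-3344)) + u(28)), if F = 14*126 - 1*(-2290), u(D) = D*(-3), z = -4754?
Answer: -377885626700/2270887 ≈ -1.6640e+5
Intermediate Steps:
u(D) = -3*D
F = 4054 (F = 1764 + 2290 = 4054)
(F - 2073)*(1/(z - 1167/(-3344)) + u(28)) = (4054 - 2073)*(1/(-4754 - 1167/(-3344)) - 3*28) = 1981*(1/(-4754 - 1167*(-1/3344)) - 84) = 1981*(1/(-4754 + 1167/3344) - 84) = 1981*(1/(-15896209/3344) - 84) = 1981*(-3344/15896209 - 84) = 1981*(-1335284900/15896209) = -377885626700/2270887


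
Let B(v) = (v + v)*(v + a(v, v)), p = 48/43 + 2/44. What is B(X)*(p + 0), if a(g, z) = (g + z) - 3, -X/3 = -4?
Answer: 39564/43 ≈ 920.09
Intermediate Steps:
X = 12 (X = -3*(-4) = 12)
p = 1099/946 (p = 48*(1/43) + 2*(1/44) = 48/43 + 1/22 = 1099/946 ≈ 1.1617)
a(g, z) = -3 + g + z
B(v) = 2*v*(-3 + 3*v) (B(v) = (v + v)*(v + (-3 + v + v)) = (2*v)*(v + (-3 + 2*v)) = (2*v)*(-3 + 3*v) = 2*v*(-3 + 3*v))
B(X)*(p + 0) = (6*12*(-1 + 12))*(1099/946 + 0) = (6*12*11)*(1099/946) = 792*(1099/946) = 39564/43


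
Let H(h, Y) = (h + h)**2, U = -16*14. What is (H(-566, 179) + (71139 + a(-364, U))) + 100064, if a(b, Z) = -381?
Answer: 1452246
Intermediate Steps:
U = -224
H(h, Y) = 4*h**2 (H(h, Y) = (2*h)**2 = 4*h**2)
(H(-566, 179) + (71139 + a(-364, U))) + 100064 = (4*(-566)**2 + (71139 - 381)) + 100064 = (4*320356 + 70758) + 100064 = (1281424 + 70758) + 100064 = 1352182 + 100064 = 1452246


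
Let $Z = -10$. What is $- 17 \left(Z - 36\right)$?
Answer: $782$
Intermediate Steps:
$- 17 \left(Z - 36\right) = - 17 \left(-10 - 36\right) = \left(-17\right) \left(-46\right) = 782$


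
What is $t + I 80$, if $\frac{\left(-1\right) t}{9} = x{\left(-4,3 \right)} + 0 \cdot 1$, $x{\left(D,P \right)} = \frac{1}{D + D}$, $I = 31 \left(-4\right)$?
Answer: $- \frac{79351}{8} \approx -9918.9$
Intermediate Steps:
$I = -124$
$x{\left(D,P \right)} = \frac{1}{2 D}$
$t = \frac{9}{8}$ ($t = - 9 \left(\frac{1}{2 \left(-4\right)} + 0 \cdot 1\right) = - 9 \left(\frac{1}{2} \left(- \frac{1}{4}\right) + 0\right) = - 9 \left(- \frac{1}{8} + 0\right) = \left(-9\right) \left(- \frac{1}{8}\right) = \frac{9}{8} \approx 1.125$)
$t + I 80 = \frac{9}{8} - 9920 = - \frac{79351}{8}$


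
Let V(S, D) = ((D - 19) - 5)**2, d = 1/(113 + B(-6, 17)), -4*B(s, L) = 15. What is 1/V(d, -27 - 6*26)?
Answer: 1/42849 ≈ 2.3338e-5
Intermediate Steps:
B(s, L) = -15/4 (B(s, L) = -1/4*15 = -15/4)
d = 4/437 (d = 1/(113 - 15/4) = 1/(437/4) = 4/437 ≈ 0.0091533)
V(S, D) = (-24 + D)**2 (V(S, D) = ((-19 + D) - 5)**2 = (-24 + D)**2)
1/V(d, -27 - 6*26) = 1/((-24 + (-27 - 6*26))**2) = 1/((-24 + (-27 - 156))**2) = 1/((-24 - 183)**2) = 1/((-207)**2) = 1/42849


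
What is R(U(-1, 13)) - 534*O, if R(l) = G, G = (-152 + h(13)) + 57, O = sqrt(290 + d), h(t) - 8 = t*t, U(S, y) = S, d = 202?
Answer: 82 - 1068*sqrt(123) ≈ -11763.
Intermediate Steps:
h(t) = 8 + t**2 (h(t) = 8 + t*t = 8 + t**2)
O = 2*sqrt(123) (O = sqrt(290 + 202) = sqrt(492) = 2*sqrt(123) ≈ 22.181)
G = 82 (G = (-152 + (8 + 13**2)) + 57 = (-152 + (8 + 169)) + 57 = (-152 + 177) + 57 = 25 + 57 = 82)
R(l) = 82
R(U(-1, 13)) - 534*O = 82 - 534*2*sqrt(123) = 82 - 1068*sqrt(123)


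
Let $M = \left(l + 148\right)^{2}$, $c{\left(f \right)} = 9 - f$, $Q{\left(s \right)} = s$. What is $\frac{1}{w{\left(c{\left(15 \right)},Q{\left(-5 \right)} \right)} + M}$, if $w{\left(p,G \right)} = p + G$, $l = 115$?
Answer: $\frac{1}{69158} \approx 1.446 \cdot 10^{-5}$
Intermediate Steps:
$w{\left(p,G \right)} = G + p$
$M = 69169$ ($M = \left(115 + 148\right)^{2} = 263^{2} = 69169$)
$\frac{1}{w{\left(c{\left(15 \right)},Q{\left(-5 \right)} \right)} + M} = \frac{1}{\left(-5 + \left(9 - 15\right)\right) + 69169} = \frac{1}{\left(-5 - 6\right) + 69169} = \frac{1}{-11 + 69169} = \frac{1}{69158}$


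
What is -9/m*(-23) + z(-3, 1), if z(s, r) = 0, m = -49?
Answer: -207/49 ≈ -4.2245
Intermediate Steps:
-9/m*(-23) + z(-3, 1) = -9/(-49)*(-23) + 0 = -9*(-1/49)*(-23) + 0 = (9/49)*(-23) + 0 = -207/49 + 0 = -207/49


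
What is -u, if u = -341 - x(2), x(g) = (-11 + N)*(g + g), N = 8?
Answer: 329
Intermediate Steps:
x(g) = -6*g (x(g) = (-11 + 8)*(g + g) = -6*g)
u = -329 (u = -341 - (-6)*2 = -341 - 1*(-12) = -341 + 12 = -329)
-u = -1*(-329) = 329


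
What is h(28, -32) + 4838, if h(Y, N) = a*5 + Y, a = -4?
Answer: 4846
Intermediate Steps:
h(Y, N) = -20 + Y (h(Y, N) = -4*5 + Y = -20 + Y)
h(28, -32) + 4838 = (-20 + 28) + 4838 = 8 + 4838 = 4846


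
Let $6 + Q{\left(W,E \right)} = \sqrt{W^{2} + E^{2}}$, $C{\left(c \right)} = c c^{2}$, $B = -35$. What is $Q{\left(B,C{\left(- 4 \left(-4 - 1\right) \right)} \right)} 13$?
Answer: $-78 + 65 \sqrt{2560049} \approx 1.0392 \cdot 10^{5}$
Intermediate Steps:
$C{\left(c \right)} = c^{3}$
$Q{\left(W,E \right)} = -6 + \sqrt{E^{2} + W^{2}}$ ($Q{\left(W,E \right)} = -6 + \sqrt{W^{2} + E^{2}} = -6 + \sqrt{E^{2} + W^{2}}$)
$Q{\left(B,C{\left(- 4 \left(-4 - 1\right) \right)} \right)} 13 = \left(-6 + \sqrt{\left(\left(- 4 \left(-4 - 1\right)\right)^{3}\right)^{2} + \left(-35\right)^{2}}\right) 13 = \left(-6 + \sqrt{\left(\left(\left(-4\right) \left(-5\right)\right)^{3}\right)^{2} + 1225}\right) 13 = \left(-6 + \sqrt{\left(20^{3}\right)^{2} + 1225}\right) 13 = \left(-6 + \sqrt{8000^{2} + 1225}\right) 13 = \left(-6 + \sqrt{64000000 + 1225}\right) 13 = \left(-6 + \sqrt{64001225}\right) 13 = \left(-6 + 5 \sqrt{2560049}\right) 13 = -78 + 65 \sqrt{2560049}$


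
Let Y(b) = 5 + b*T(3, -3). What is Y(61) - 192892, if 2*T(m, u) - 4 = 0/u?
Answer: -192765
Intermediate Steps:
T(m, u) = 2 (T(m, u) = 2 + (0/u)/2 = 2 + (½)*0 = 2 + 0 = 2)
Y(b) = 5 + 2*b (Y(b) = 5 + b*2 = 5 + 2*b)
Y(61) - 192892 = (5 + 2*61) - 192892 = (5 + 122) - 192892 = 127 - 192892 = -192765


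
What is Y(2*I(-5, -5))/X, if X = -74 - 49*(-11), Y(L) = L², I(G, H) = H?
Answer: 20/93 ≈ 0.21505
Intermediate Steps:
X = 465 (X = -74 + 539 = 465)
Y(2*I(-5, -5))/X = (2*(-5))²/465 = (-10)²*(1/465) = 100*(1/465) = 20/93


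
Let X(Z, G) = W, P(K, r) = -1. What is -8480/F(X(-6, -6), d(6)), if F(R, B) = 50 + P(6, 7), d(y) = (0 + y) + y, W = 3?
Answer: -8480/49 ≈ -173.06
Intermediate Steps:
X(Z, G) = 3
d(y) = 2*y (d(y) = y + y = 2*y)
F(R, B) = 49 (F(R, B) = 50 - 1 = 49)
-8480/F(X(-6, -6), d(6)) = -8480/49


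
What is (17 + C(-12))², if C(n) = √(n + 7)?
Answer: (17 + I*√5)² ≈ 284.0 + 76.026*I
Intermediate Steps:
C(n) = √(7 + n)
(17 + C(-12))² = (17 + √(7 - 12))² = (17 + √(-5))² = (17 + I*√5)²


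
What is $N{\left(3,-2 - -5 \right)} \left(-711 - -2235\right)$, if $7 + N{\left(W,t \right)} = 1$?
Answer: $-9144$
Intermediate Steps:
$N{\left(W,t \right)} = -6$ ($N{\left(W,t \right)} = -7 + 1 = -6$)
$N{\left(3,-2 - -5 \right)} \left(-711 - -2235\right) = - 6 \left(-711 - -2235\right) = - 6 \left(-711 + 2235\right) = \left(-6\right) 1524 = -9144$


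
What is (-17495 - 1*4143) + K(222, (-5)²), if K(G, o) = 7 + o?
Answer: -21606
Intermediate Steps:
(-17495 - 1*4143) + K(222, (-5)²) = (-17495 - 1*4143) + (7 + (-5)²) = (-17495 - 4143) + (7 + 25) = -21638 + 32 = -21606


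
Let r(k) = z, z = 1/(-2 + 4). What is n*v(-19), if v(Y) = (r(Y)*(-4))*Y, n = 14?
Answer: 532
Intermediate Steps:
z = ½ (z = 1/2 = ½ ≈ 0.50000)
r(k) = ½
v(Y) = -2*Y (v(Y) = ((½)*(-4))*Y = -2*Y)
n*v(-19) = 14*(-2*(-19)) = 14*38 = 532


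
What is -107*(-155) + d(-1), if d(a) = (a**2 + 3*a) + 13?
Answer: 16596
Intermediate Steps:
d(a) = 13 + a**2 + 3*a
-107*(-155) + d(-1) = -107*(-155) + (13 + (-1)**2 + 3*(-1)) = 16585 + (13 + 1 - 3) = 16585 + 11 = 16596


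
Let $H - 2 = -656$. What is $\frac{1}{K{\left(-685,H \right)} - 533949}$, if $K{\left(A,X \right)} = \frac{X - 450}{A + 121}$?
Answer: $- \frac{47}{25095511} \approx -1.8728 \cdot 10^{-6}$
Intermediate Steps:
$H = -654$ ($H = 2 - 656 = -654$)
$K{\left(A,X \right)} = \frac{-450 + X}{121 + A}$
$\frac{1}{K{\left(-685,H \right)} - 533949} = \frac{1}{\frac{-450 - 654}{121 - 685} - 533949} = \frac{1}{\frac{1}{-564} \left(-1104\right) - 533949} = \frac{1}{\left(- \frac{1}{564}\right) \left(-1104\right) - 533949} = \frac{1}{\frac{92}{47} - 533949} = \frac{1}{- \frac{25095511}{47}} = - \frac{47}{25095511}$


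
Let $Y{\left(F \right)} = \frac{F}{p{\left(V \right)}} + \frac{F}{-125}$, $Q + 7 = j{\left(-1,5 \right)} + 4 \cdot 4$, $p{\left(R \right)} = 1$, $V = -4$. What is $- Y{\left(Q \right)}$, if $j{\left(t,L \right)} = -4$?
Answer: $- \frac{124}{25} \approx -4.96$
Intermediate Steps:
$Q = 5$ ($Q = -7 + \left(-4 + 4 \cdot 4\right) = -7 + \left(-4 + 16\right) = -7 + 12 = 5$)
$Y{\left(F \right)} = \frac{124 F}{125}$ ($Y{\left(F \right)} = \frac{F}{1} + \frac{F}{-125} = F 1 + F \left(- \frac{1}{125}\right) = F - \frac{F}{125} = \frac{124 F}{125}$)
$- Y{\left(Q \right)} = - \frac{124 \cdot 5}{125} = \left(-1\right) \frac{124}{25} = - \frac{124}{25}$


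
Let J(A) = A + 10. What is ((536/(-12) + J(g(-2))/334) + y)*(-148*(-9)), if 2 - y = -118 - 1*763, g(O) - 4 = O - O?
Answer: 186491544/167 ≈ 1.1167e+6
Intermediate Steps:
g(O) = 4 (g(O) = 4 + (O - O) = 4 + 0 = 4)
J(A) = 10 + A
y = 883 (y = 2 - (-118 - 1*763) = 2 - (-118 - 763) = 2 - 1*(-881) = 2 + 881 = 883)
((536/(-12) + J(g(-2))/334) + y)*(-148*(-9)) = ((536/(-12) + (10 + 4)/334) + 883)*(-148*(-9)) = ((536*(-1/12) + 14*(1/334)) + 883)*1332 = ((-134/3 + 7/167) + 883)*1332 = (-22357/501 + 883)*1332 = (420026/501)*1332 = 186491544/167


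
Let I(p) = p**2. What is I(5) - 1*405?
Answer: -380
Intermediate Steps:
I(5) - 1*405 = 5**2 - 1*405 = 25 - 405 = -380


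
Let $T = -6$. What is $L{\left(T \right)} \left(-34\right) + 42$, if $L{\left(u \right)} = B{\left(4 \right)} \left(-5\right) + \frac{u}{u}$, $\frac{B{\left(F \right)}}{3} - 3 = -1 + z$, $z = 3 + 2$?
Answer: $3578$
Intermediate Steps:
$z = 5$
$B{\left(F \right)} = 21$ ($B{\left(F \right)} = 9 + 3 \left(-1 + 5\right) = 9 + 3 \cdot 4 = 9 + 12 = 21$)
$L{\left(u \right)} = -104$ ($L{\left(u \right)} = 21 \left(-5\right) + \frac{u}{u} = -105 + 1 = -104$)
$L{\left(T \right)} \left(-34\right) + 42 = \left(-104\right) \left(-34\right) + 42 = 3536 + 42 = 3578$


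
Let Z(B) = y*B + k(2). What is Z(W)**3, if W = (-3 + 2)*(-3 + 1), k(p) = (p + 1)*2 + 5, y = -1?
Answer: 729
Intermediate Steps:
k(p) = 7 + 2*p (k(p) = (1 + p)*2 + 5 = (2 + 2*p) + 5 = 7 + 2*p)
W = 2 (W = -1*(-2) = 2)
Z(B) = 11 - B (Z(B) = -B + (7 + 2*2) = -B + (7 + 4) = -B + 11 = 11 - B)
Z(W)**3 = (11 - 1*2)**3 = (11 - 2)**3 = 9**3 = 729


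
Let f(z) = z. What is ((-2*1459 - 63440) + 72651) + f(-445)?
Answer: 5848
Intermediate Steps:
((-2*1459 - 63440) + 72651) + f(-445) = ((-2*1459 - 63440) + 72651) - 445 = ((-2918 - 63440) + 72651) - 445 = (-66358 + 72651) - 445 = 6293 - 445 = 5848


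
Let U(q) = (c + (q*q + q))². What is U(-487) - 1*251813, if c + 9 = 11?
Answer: 56019064043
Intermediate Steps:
c = 2 (c = -9 + 11 = 2)
U(q) = (2 + q + q²)² (U(q) = (2 + (q*q + q))² = (2 + (q² + q))² = (2 + (q + q²))² = (2 + q + q²)²)
U(-487) - 1*251813 = (2 - 487 + (-487)²)² - 1*251813 = (2 - 487 + 237169)² - 251813 = 236684² - 251813 = 56019315856 - 251813 = 56019064043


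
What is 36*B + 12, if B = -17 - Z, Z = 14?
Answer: -1104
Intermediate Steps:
B = -31 (B = -17 - 1*14 = -17 - 14 = -31)
36*B + 12 = 36*(-31) + 12 = -1116 + 12 = -1104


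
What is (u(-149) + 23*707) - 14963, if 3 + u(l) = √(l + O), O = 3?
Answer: 1295 + I*√146 ≈ 1295.0 + 12.083*I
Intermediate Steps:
u(l) = -3 + √(3 + l) (u(l) = -3 + √(l + 3) = -3 + √(3 + l))
(u(-149) + 23*707) - 14963 = ((-3 + √(3 - 149)) + 23*707) - 14963 = ((-3 + √(-146)) + 16261) - 14963 = ((-3 + I*√146) + 16261) - 14963 = (16258 + I*√146) - 14963 = 1295 + I*√146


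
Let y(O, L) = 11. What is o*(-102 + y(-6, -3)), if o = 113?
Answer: -10283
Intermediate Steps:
o*(-102 + y(-6, -3)) = 113*(-102 + 11) = 113*(-91) = -10283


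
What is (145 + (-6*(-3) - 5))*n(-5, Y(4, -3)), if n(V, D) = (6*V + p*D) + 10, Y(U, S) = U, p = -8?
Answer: -8216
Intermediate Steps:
n(V, D) = 10 - 8*D + 6*V (n(V, D) = (6*V - 8*D) + 10 = (-8*D + 6*V) + 10 = 10 - 8*D + 6*V)
(145 + (-6*(-3) - 5))*n(-5, Y(4, -3)) = (145 + (-6*(-3) - 5))*(10 - 8*4 + 6*(-5)) = (145 + (18 - 5))*(10 - 32 - 30) = (145 + 13)*(-52) = 158*(-52) = -8216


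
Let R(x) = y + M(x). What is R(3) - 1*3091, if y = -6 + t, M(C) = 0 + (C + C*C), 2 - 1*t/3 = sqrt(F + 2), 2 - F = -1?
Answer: -3079 - 3*sqrt(5) ≈ -3085.7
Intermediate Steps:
F = 3 (F = 2 - 1*(-1) = 2 + 1 = 3)
t = 6 - 3*sqrt(5) (t = 6 - 3*sqrt(3 + 2) = 6 - 3*sqrt(5) ≈ -0.70820)
M(C) = C + C**2 (M(C) = 0 + (C + C**2) = C + C**2)
y = -3*sqrt(5) (y = -6 + (6 - 3*sqrt(5)) = -3*sqrt(5) ≈ -6.7082)
R(x) = -3*sqrt(5) + x*(1 + x)
R(3) - 1*3091 = (-3*sqrt(5) + 3*(1 + 3)) - 1*3091 = (-3*sqrt(5) + 3*4) - 3091 = (-3*sqrt(5) + 12) - 3091 = (12 - 3*sqrt(5)) - 3091 = -3079 - 3*sqrt(5)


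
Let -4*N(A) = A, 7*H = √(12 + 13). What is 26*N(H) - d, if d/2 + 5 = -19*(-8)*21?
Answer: -89301/14 ≈ -6378.6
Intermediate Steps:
H = 5/7 (H = √(12 + 13)/7 = √25/7 = (⅐)*5 = 5/7 ≈ 0.71429)
N(A) = -A/4
d = 6374 (d = -10 + 2*(-19*(-8)*21) = -10 + 2*(152*21) = -10 + 2*3192 = -10 + 6384 = 6374)
26*N(H) - d = 26*(-¼*5/7) - 1*6374 = 26*(-5/28) - 6374 = -65/14 - 6374 = -89301/14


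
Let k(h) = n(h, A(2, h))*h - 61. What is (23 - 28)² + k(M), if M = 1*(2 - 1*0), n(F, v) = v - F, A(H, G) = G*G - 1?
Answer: -34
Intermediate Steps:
A(H, G) = -1 + G² (A(H, G) = G² - 1 = -1 + G²)
M = 2 (M = 1*(2 + 0) = 1*2 = 2)
k(h) = -61 + h*(-1 + h² - h) (k(h) = ((-1 + h²) - h)*h - 61 = (-1 + h² - h)*h - 61 = h*(-1 + h² - h) - 61 = -61 + h*(-1 + h² - h))
(23 - 28)² + k(M) = (23 - 28)² + (-61 + 2³ - 1*2 - 1*2²) = (-5)² + (-61 + 8 - 2 - 1*4) = 25 + (-61 + 8 - 2 - 4) = 25 - 59 = -34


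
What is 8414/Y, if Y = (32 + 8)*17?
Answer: 4207/340 ≈ 12.374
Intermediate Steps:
Y = 680 (Y = 40*17 = 680)
8414/Y = 8414/680 = 8414*(1/680) = 4207/340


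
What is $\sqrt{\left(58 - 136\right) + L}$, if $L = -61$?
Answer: $i \sqrt{139} \approx 11.79 i$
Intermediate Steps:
$\sqrt{\left(58 - 136\right) + L} = \sqrt{\left(58 - 136\right) - 61} = \sqrt{-78 - 61} = \sqrt{-139} = i \sqrt{139}$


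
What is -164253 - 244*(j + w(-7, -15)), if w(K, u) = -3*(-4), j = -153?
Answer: -129849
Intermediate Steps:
w(K, u) = 12
-164253 - 244*(j + w(-7, -15)) = -164253 - 244*(-153 + 12) = -164253 - 244*(-141) = -164253 - 1*(-34404) = -164253 + 34404 = -129849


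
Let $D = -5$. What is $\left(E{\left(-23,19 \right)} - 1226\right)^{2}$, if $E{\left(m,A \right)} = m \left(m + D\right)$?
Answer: $338724$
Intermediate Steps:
$E{\left(m,A \right)} = m \left(-5 + m\right)$ ($E{\left(m,A \right)} = m \left(m - 5\right) = m \left(-5 + m\right)$)
$\left(E{\left(-23,19 \right)} - 1226\right)^{2} = \left(- 23 \left(-5 - 23\right) - 1226\right)^{2} = \left(\left(-23\right) \left(-28\right) - 1226\right)^{2} = \left(644 - 1226\right)^{2} = \left(-582\right)^{2} = 338724$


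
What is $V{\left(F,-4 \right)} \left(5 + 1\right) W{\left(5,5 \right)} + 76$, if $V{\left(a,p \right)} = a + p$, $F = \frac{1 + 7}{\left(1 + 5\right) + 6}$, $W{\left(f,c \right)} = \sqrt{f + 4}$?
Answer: $16$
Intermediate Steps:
$W{\left(f,c \right)} = \sqrt{4 + f}$
$F = \frac{2}{3}$ ($F = \frac{8}{6 + 6} = \frac{8}{12} = 8 \cdot \frac{1}{12} = \frac{2}{3} \approx 0.66667$)
$V{\left(F,-4 \right)} \left(5 + 1\right) W{\left(5,5 \right)} + 76 = \left(\frac{2}{3} - 4\right) \left(5 + 1\right) \sqrt{4 + 5} + 76 = - \frac{10 \cdot 6 \sqrt{9}}{3} + 76 = - \frac{10 \cdot 6 \cdot 3}{3} + 76 = \left(- \frac{10}{3}\right) 18 + 76 = -60 + 76 = 16$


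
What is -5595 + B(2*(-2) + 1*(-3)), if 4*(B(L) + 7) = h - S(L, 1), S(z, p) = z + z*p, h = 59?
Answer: -22335/4 ≈ -5583.8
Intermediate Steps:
S(z, p) = z + p*z
B(L) = 31/4 - L/2 (B(L) = -7 + (59 - L*(1 + 1))/4 = -7 + (59 - L*2)/4 = -7 + (59 - 2*L)/4 = -7 + (59/4 - L/2) = 31/4 - L/2)
-5595 + B(2*(-2) + 1*(-3)) = -5595 + (31/4 - (2*(-2) + 1*(-3))/2) = -5595 + (31/4 - (-4 - 3)/2) = -5595 + (31/4 - 1/2*(-7)) = -5595 + (31/4 + 7/2) = -5595 + 45/4 = -22335/4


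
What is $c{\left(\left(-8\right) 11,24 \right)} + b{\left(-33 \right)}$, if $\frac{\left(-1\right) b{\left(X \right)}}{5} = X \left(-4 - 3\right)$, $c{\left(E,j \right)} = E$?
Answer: $-1243$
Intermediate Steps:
$b{\left(X \right)} = 35 X$ ($b{\left(X \right)} = - 5 X \left(-4 - 3\right) = - 5 X \left(-7\right) = - 5 \left(- 7 X\right) = 35 X$)
$c{\left(\left(-8\right) 11,24 \right)} + b{\left(-33 \right)} = \left(-8\right) 11 + 35 \left(-33\right) = -88 - 1155 = -1243$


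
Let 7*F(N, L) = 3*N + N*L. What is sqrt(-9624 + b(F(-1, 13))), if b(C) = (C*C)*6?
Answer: 2*I*sqrt(117510)/7 ≈ 97.942*I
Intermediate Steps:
F(N, L) = 3*N/7 + L*N/7 (F(N, L) = (3*N + N*L)/7 = (3*N + L*N)/7 = 3*N/7 + L*N/7)
b(C) = 6*C**2 (b(C) = C**2*6 = 6*C**2)
sqrt(-9624 + b(F(-1, 13))) = sqrt(-9624 + 6*((1/7)*(-1)*(3 + 13))**2) = sqrt(-9624 + 6*((1/7)*(-1)*16)**2) = sqrt(-9624 + 6*(-16/7)**2) = sqrt(-9624 + 6*(256/49)) = sqrt(-9624 + 1536/49) = sqrt(-470040/49) = 2*I*sqrt(117510)/7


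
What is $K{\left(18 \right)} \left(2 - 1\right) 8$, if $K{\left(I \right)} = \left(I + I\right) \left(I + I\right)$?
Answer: $10368$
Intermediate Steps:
$K{\left(I \right)} = 4 I^{2}$ ($K{\left(I \right)} = 2 I 2 I = 4 I^{2}$)
$K{\left(18 \right)} \left(2 - 1\right) 8 = 4 \cdot 18^{2} \left(2 - 1\right) 8 = 4 \cdot 324 \cdot 1 \cdot 8 = 1296 \cdot 8 = 10368$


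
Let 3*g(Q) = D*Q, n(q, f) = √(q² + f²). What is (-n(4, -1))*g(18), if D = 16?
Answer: -96*√17 ≈ -395.82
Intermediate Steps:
n(q, f) = √(f² + q²)
g(Q) = 16*Q/3 (g(Q) = (16*Q)/3 = 16*Q/3)
(-n(4, -1))*g(18) = (-√((-1)² + 4²))*((16/3)*18) = -√(1 + 16)*96 = -√17*96 = -96*√17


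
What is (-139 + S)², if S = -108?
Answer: 61009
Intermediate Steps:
(-139 + S)² = (-139 - 108)² = (-247)² = 61009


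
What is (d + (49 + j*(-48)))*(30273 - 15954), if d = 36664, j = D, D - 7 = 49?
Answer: 487203975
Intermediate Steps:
D = 56 (D = 7 + 49 = 56)
j = 56
(d + (49 + j*(-48)))*(30273 - 15954) = (36664 + (49 + 56*(-48)))*(30273 - 15954) = (36664 + (49 - 2688))*14319 = (36664 - 2639)*14319 = 34025*14319 = 487203975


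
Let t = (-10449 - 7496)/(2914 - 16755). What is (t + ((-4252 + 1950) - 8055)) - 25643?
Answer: -498258055/13841 ≈ -35999.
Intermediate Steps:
t = 17945/13841 (t = -17945/(-13841) = -17945*(-1/13841) = 17945/13841 ≈ 1.2965)
(t + ((-4252 + 1950) - 8055)) - 25643 = (17945/13841 + ((-4252 + 1950) - 8055)) - 25643 = (17945/13841 + (-2302 - 8055)) - 25643 = (17945/13841 - 10357) - 25643 = -143333292/13841 - 25643 = -498258055/13841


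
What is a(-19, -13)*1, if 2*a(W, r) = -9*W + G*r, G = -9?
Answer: 144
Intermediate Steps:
a(W, r) = -9*W/2 - 9*r/2 (a(W, r) = (-9*W - 9*r)/2 = -9*W/2 - 9*r/2)
a(-19, -13)*1 = (-9/2*(-19) - 9/2*(-13))*1 = (171/2 + 117/2)*1 = 144*1 = 144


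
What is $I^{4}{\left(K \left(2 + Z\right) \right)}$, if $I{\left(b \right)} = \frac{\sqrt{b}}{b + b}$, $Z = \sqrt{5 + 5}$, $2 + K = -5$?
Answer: $\frac{1}{2016} - \frac{\sqrt{10}}{7056} \approx 4.7863 \cdot 10^{-5}$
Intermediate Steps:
$K = -7$ ($K = -2 - 5 = -7$)
$Z = \sqrt{10} \approx 3.1623$
$I{\left(b \right)} = \frac{1}{2 \sqrt{b}}$ ($I{\left(b \right)} = \frac{\sqrt{b}}{2 b} = \frac{1}{2 b} \sqrt{b} = \frac{1}{2 \sqrt{b}}$)
$I^{4}{\left(K \left(2 + Z\right) \right)} = \left(\frac{1}{2 i \sqrt{7} \sqrt{2 + \sqrt{10}}}\right)^{4} = \left(\frac{1}{2 \sqrt{-14 - 7 \sqrt{10}}}\right)^{4} = \frac{1}{16 \left(-14 - 7 \sqrt{10}\right)^{2}}$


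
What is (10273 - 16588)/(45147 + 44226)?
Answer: -2105/29791 ≈ -0.070659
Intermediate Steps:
(10273 - 16588)/(45147 + 44226) = -6315/89373 = -6315*1/89373 = -2105/29791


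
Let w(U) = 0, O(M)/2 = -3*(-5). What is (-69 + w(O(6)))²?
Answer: 4761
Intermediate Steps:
O(M) = 30 (O(M) = 2*(-3*(-5)) = 2*15 = 30)
(-69 + w(O(6)))² = (-69 + 0)² = (-69)² = 4761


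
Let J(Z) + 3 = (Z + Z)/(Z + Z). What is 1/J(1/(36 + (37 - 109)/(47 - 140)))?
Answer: -1/2 ≈ -0.50000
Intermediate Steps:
J(Z) = -2 (J(Z) = -3 + (Z + Z)/(Z + Z) = -3 + (2*Z)/((2*Z)) = -3 + (2*Z)*(1/(2*Z)) = -3 + 1 = -2)
1/J(1/(36 + (37 - 109)/(47 - 140))) = 1/(-2) = -1/2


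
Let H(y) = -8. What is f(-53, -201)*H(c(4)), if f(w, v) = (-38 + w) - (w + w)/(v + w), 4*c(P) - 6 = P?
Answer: 92880/127 ≈ 731.34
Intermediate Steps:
c(P) = 3/2 + P/4
f(w, v) = -38 + w - 2*w/(v + w) (f(w, v) = (-38 + w) - 2*w/(v + w) = -38 + w - 2*w/(v + w))
f(-53, -201)*H(c(4)) = (((-53)**2 - 40*(-53) - 38*(-201) - 201*(-53))/(-201 - 53))*(-8) = ((2809 + 2120 + 7638 + 10653)/(-254))*(-8) = -1/254*23220*(-8) = -11610/127*(-8) = 92880/127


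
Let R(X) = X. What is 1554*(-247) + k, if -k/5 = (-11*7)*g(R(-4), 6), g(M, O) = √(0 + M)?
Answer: -383838 + 770*I ≈ -3.8384e+5 + 770.0*I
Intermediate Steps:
g(M, O) = √M
k = 770*I (k = -5*(-11*7)*√(-4) = -(-385)*2*I = -(-770)*I = 770*I ≈ 770.0*I)
1554*(-247) + k = 1554*(-247) + 770*I = -383838 + 770*I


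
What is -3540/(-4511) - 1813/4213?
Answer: 6735577/19004843 ≈ 0.35441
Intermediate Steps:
-3540/(-4511) - 1813/4213 = -3540*(-1/4511) - 1813*1/4213 = 3540/4511 - 1813/4213 = 6735577/19004843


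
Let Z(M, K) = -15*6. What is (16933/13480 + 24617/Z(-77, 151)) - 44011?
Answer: -5372445839/121320 ≈ -44283.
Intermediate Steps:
Z(M, K) = -90
(16933/13480 + 24617/Z(-77, 151)) - 44011 = (16933/13480 + 24617/(-90)) - 44011 = (16933*(1/13480) + 24617*(-1/90)) - 44011 = (16933/13480 - 24617/90) - 44011 = -33031319/121320 - 44011 = -5372445839/121320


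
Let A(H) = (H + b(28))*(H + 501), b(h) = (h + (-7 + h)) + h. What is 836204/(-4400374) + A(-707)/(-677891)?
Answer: -568967851742/1491486965617 ≈ -0.38148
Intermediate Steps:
b(h) = -7 + 3*h (b(h) = (-7 + 2*h) + h = -7 + 3*h)
A(H) = (77 + H)*(501 + H) (A(H) = (H + (-7 + 3*28))*(H + 501) = (H + (-7 + 84))*(501 + H) = (H + 77)*(501 + H) = (77 + H)*(501 + H))
836204/(-4400374) + A(-707)/(-677891) = 836204/(-4400374) + (38577 + (-707)² + 578*(-707))/(-677891) = 836204*(-1/4400374) + (38577 + 499849 - 408646)*(-1/677891) = -418102/2200187 + 129780*(-1/677891) = -418102/2200187 - 129780/677891 = -568967851742/1491486965617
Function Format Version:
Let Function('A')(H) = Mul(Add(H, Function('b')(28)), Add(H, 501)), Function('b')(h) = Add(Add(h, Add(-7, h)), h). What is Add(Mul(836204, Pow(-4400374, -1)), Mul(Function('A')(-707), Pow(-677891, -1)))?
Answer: Rational(-568967851742, 1491486965617) ≈ -0.38148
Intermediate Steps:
Function('b')(h) = Add(-7, Mul(3, h)) (Function('b')(h) = Add(Add(-7, Mul(2, h)), h) = Add(-7, Mul(3, h)))
Function('A')(H) = Mul(Add(77, H), Add(501, H)) (Function('A')(H) = Mul(Add(H, Add(-7, Mul(3, 28))), Add(H, 501)) = Mul(Add(H, Add(-7, 84)), Add(501, H)) = Mul(Add(H, 77), Add(501, H)) = Mul(Add(77, H), Add(501, H)))
Add(Mul(836204, Pow(-4400374, -1)), Mul(Function('A')(-707), Pow(-677891, -1))) = Add(Mul(836204, Pow(-4400374, -1)), Mul(Add(38577, Pow(-707, 2), Mul(578, -707)), Pow(-677891, -1))) = Add(Mul(836204, Rational(-1, 4400374)), Mul(Add(38577, 499849, -408646), Rational(-1, 677891))) = Add(Rational(-418102, 2200187), Mul(129780, Rational(-1, 677891))) = Add(Rational(-418102, 2200187), Rational(-129780, 677891)) = Rational(-568967851742, 1491486965617)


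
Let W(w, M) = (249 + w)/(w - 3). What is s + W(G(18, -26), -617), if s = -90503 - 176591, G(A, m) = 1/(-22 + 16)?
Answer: -5076279/19 ≈ -2.6717e+5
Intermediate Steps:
G(A, m) = -⅙ (G(A, m) = 1/(-6) = -⅙)
W(w, M) = (249 + w)/(-3 + w)
s = -267094
s + W(G(18, -26), -617) = -267094 + (249 - ⅙)/(-3 - ⅙) = -267094 + (1493/6)/(-19/6) = -267094 - 6/19*1493/6 = -267094 - 1493/19 = -5076279/19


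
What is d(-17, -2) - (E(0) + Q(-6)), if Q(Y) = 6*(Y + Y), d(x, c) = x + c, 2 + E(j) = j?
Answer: 55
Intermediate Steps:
E(j) = -2 + j
d(x, c) = c + x
Q(Y) = 12*Y (Q(Y) = 6*(2*Y) = 12*Y)
d(-17, -2) - (E(0) + Q(-6)) = (-2 - 17) - ((-2 + 0) + 12*(-6)) = -19 - (-2 - 72) = -19 - 1*(-74) = -19 + 74 = 55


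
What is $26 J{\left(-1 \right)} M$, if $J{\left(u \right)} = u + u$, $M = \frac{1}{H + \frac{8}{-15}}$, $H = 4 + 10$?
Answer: $- \frac{390}{101} \approx -3.8614$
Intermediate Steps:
$H = 14$
$M = \frac{15}{202}$ ($M = \frac{1}{14 + \frac{8}{-15}} = \frac{1}{14 + 8 \left(- \frac{1}{15}\right)} = \frac{1}{14 - \frac{8}{15}} = \frac{1}{\frac{202}{15}} = \frac{15}{202} \approx 0.074257$)
$J{\left(u \right)} = 2 u$
$26 J{\left(-1 \right)} M = 26 \cdot 2 \left(-1\right) \frac{15}{202} = 26 \left(-2\right) \frac{15}{202} = \left(-52\right) \frac{15}{202} = - \frac{390}{101}$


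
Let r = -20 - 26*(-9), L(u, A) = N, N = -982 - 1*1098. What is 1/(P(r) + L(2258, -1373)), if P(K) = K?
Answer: -1/1866 ≈ -0.00053591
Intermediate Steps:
N = -2080 (N = -982 - 1098 = -2080)
L(u, A) = -2080
r = 214 (r = -20 + 234 = 214)
1/(P(r) + L(2258, -1373)) = 1/(214 - 2080) = 1/(-1866) = -1/1866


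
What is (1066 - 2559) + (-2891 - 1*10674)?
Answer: -15058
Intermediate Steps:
(1066 - 2559) + (-2891 - 1*10674) = -1493 + (-2891 - 10674) = -1493 - 13565 = -15058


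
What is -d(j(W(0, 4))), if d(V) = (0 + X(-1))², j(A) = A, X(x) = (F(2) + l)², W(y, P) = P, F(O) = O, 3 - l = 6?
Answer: -1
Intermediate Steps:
l = -3 (l = 3 - 1*6 = 3 - 6 = -3)
X(x) = 1 (X(x) = (2 - 3)² = (-1)² = 1)
d(V) = 1 (d(V) = (0 + 1)² = 1² = 1)
-d(j(W(0, 4))) = -1*1 = -1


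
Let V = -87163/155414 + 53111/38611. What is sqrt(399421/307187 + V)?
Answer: sqrt(7186347397613879021906308285118)/1843333944899398 ≈ 1.4543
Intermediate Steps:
V = 4888742361/6000689954 (V = -87163*1/155414 + 53111*(1/38611) = -87163/155414 + 53111/38611 = 4888742361/6000689954 ≈ 0.81470)
sqrt(399421/307187 + V) = sqrt(399421/307187 + 4888742361/6000689954) = sqrt(3898559681765141/1843333944899398) = sqrt(7186347397613879021906308285118)/1843333944899398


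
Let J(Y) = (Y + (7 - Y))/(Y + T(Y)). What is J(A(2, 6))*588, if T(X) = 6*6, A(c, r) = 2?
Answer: 2058/19 ≈ 108.32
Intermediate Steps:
T(X) = 36
J(Y) = 7/(36 + Y) (J(Y) = (Y + (7 - Y))/(Y + 36) = 7/(36 + Y))
J(A(2, 6))*588 = (7/(36 + 2))*588 = (7/38)*588 = 2058/19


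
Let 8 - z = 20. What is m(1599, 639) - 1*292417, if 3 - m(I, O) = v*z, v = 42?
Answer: -291910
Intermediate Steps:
z = -12 (z = 8 - 1*20 = 8 - 20 = -12)
m(I, O) = 507 (m(I, O) = 3 - 42*(-12) = 3 - 1*(-504) = 3 + 504 = 507)
m(1599, 639) - 1*292417 = 507 - 1*292417 = 507 - 292417 = -291910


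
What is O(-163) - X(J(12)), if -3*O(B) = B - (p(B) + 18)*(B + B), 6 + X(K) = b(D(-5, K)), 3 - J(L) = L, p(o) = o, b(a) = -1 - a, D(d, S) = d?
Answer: 15813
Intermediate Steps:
J(L) = 3 - L
X(K) = -2 (X(K) = -6 + (-1 - 1*(-5)) = -6 + (-1 + 5) = -6 + 4 = -2)
O(B) = -B/3 + 2*B*(18 + B)/3 (O(B) = -(B - (B + 18)*(B + B))/3 = -(B - (18 + B)*2*B)/3 = -(B - 2*B*(18 + B))/3 = -B/3 + 2*B*(18 + B)/3)
O(-163) - X(J(12)) = (⅓)*(-163)*(35 + 2*(-163)) - 1*(-2) = (⅓)*(-163)*(35 - 326) + 2 = (⅓)*(-163)*(-291) + 2 = 15811 + 2 = 15813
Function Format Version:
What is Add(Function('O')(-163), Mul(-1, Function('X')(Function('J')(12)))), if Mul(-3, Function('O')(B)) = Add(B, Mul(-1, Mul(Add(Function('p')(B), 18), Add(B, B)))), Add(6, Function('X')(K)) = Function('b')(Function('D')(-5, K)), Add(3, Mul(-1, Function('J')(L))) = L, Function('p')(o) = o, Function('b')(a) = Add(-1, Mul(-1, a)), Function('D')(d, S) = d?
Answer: 15813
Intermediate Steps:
Function('J')(L) = Add(3, Mul(-1, L))
Function('X')(K) = -2 (Function('X')(K) = Add(-6, Add(-1, Mul(-1, -5))) = Add(-6, Add(-1, 5)) = Add(-6, 4) = -2)
Function('O')(B) = Add(Mul(Rational(-1, 3), B), Mul(Rational(2, 3), B, Add(18, B))) (Function('O')(B) = Mul(Rational(-1, 3), Add(B, Mul(-1, Mul(Add(B, 18), Add(B, B))))) = Mul(Rational(-1, 3), Add(B, Mul(-1, Mul(Add(18, B), Mul(2, B))))) = Mul(Rational(-1, 3), Add(B, Mul(-1, Mul(2, B, Add(18, B))))) = Mul(Rational(-1, 3), Add(B, Mul(-2, B, Add(18, B)))) = Add(Mul(Rational(-1, 3), B), Mul(Rational(2, 3), B, Add(18, B))))
Add(Function('O')(-163), Mul(-1, Function('X')(Function('J')(12)))) = Add(Mul(Rational(1, 3), -163, Add(35, Mul(2, -163))), Mul(-1, -2)) = Add(Mul(Rational(1, 3), -163, Add(35, -326)), 2) = Add(Mul(Rational(1, 3), -163, -291), 2) = Add(15811, 2) = 15813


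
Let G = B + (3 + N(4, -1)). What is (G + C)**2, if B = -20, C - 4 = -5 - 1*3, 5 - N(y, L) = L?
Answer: 225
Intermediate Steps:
N(y, L) = 5 - L
C = -4 (C = 4 + (-5 - 1*3) = 4 + (-5 - 3) = 4 - 8 = -4)
G = -11 (G = -20 + (3 + (5 - 1*(-1))) = -20 + (3 + (5 + 1)) = -20 + (3 + 6) = -20 + 9 = -11)
(G + C)**2 = (-11 - 4)**2 = (-15)**2 = 225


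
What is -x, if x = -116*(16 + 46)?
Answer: 7192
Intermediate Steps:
x = -7192 (x = -116*62 = -7192)
-x = -1*(-7192) = 7192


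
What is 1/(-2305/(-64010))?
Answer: 12802/461 ≈ 27.770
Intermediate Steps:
1/(-2305/(-64010)) = 1/(-2305*(-1/64010)) = 1/(461/12802) = 12802/461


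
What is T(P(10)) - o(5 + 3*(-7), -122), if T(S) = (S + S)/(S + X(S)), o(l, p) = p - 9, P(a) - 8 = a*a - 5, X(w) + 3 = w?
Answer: 26799/203 ≈ 132.01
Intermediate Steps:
X(w) = -3 + w
P(a) = 3 + a**2 (P(a) = 8 + (a*a - 5) = 8 + (a**2 - 5) = 8 + (-5 + a**2) = 3 + a**2)
o(l, p) = -9 + p
T(S) = 2*S/(-3 + 2*S) (T(S) = (S + S)/(S + (-3 + S)) = (2*S)/(-3 + 2*S) = 2*S/(-3 + 2*S))
T(P(10)) - o(5 + 3*(-7), -122) = 2*(3 + 10**2)/(-3 + 2*(3 + 10**2)) - (-9 - 122) = 2*(3 + 100)/(-3 + 2*(3 + 100)) - 1*(-131) = 2*103/(-3 + 2*103) + 131 = 2*103/(-3 + 206) + 131 = 2*103/203 + 131 = 2*103*(1/203) + 131 = 206/203 + 131 = 26799/203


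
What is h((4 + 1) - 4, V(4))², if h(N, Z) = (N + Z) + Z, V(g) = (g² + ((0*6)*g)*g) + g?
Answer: 1681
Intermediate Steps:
V(g) = g + g² (V(g) = (g² + (0*g)*g) + g = (g² + 0*g) + g = (g² + 0) + g = g² + g = g + g²)
h(N, Z) = N + 2*Z
h((4 + 1) - 4, V(4))² = (((4 + 1) - 4) + 2*(4*(1 + 4)))² = ((5 - 4) + 2*(4*5))² = (1 + 2*20)² = (1 + 40)² = 41² = 1681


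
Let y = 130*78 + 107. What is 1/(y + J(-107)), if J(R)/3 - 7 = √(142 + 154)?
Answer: 2567/26357290 - 3*√74/52714580 ≈ 9.6903e-5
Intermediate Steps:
J(R) = 21 + 6*√74 (J(R) = 21 + 3*√(142 + 154) = 21 + 3*√296 = 21 + 3*(2*√74) = 21 + 6*√74)
y = 10247 (y = 10140 + 107 = 10247)
1/(y + J(-107)) = 1/(10247 + (21 + 6*√74)) = 1/(10268 + 6*√74)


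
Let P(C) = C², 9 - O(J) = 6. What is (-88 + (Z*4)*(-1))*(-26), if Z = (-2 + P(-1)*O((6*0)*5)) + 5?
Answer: 2912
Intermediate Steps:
O(J) = 3 (O(J) = 9 - 1*6 = 9 - 6 = 3)
Z = 6 (Z = (-2 + (-1)²*3) + 5 = (-2 + 1*3) + 5 = (-2 + 3) + 5 = 1 + 5 = 6)
(-88 + (Z*4)*(-1))*(-26) = (-88 + (6*4)*(-1))*(-26) = (-88 + 24*(-1))*(-26) = (-88 - 24)*(-26) = -112*(-26) = 2912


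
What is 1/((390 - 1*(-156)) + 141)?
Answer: 1/687 ≈ 0.0014556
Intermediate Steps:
1/((390 - 1*(-156)) + 141) = 1/((390 + 156) + 141) = 1/(546 + 141) = 1/687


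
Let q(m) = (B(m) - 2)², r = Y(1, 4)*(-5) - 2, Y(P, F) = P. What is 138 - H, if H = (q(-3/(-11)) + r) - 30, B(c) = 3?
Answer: 174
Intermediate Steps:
r = -7 (r = 1*(-5) - 2 = -5 - 2 = -7)
q(m) = 1 (q(m) = (3 - 2)² = 1² = 1)
H = -36 (H = (1 - 7) - 30 = -6 - 30 = -36)
138 - H = 138 - 1*(-36) = 138 + 36 = 174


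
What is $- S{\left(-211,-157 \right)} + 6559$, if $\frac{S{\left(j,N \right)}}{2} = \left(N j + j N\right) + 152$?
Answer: $-126253$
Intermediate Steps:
$S{\left(j,N \right)} = 304 + 4 N j$ ($S{\left(j,N \right)} = 2 \left(\left(N j + j N\right) + 152\right) = 2 \left(\left(N j + N j\right) + 152\right) = 2 \left(2 N j + 152\right) = 2 \left(152 + 2 N j\right) = 304 + 4 N j$)
$- S{\left(-211,-157 \right)} + 6559 = - (304 + 4 \left(-157\right) \left(-211\right)) + 6559 = - (304 + 132508) + 6559 = \left(-1\right) 132812 + 6559 = -132812 + 6559 = -126253$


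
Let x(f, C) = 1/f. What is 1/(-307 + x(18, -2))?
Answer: -18/5525 ≈ -0.0032579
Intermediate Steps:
1/(-307 + x(18, -2)) = 1/(-307 + 1/18) = 1/(-5525/18) = -18/5525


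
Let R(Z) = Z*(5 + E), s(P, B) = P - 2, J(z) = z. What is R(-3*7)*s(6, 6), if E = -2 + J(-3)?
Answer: 0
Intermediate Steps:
E = -5 (E = -2 - 3 = -5)
s(P, B) = -2 + P
R(Z) = 0 (R(Z) = Z*(5 - 5) = Z*0 = 0)
R(-3*7)*s(6, 6) = 0*(-2 + 6) = 0*4 = 0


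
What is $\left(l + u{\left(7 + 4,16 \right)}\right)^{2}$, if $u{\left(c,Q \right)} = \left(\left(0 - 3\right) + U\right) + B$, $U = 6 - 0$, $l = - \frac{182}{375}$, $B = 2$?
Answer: $\frac{2866249}{140625} \approx 20.382$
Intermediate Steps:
$l = - \frac{182}{375}$ ($l = \left(-182\right) \frac{1}{375} = - \frac{182}{375} \approx -0.48533$)
$U = 6$ ($U = 6 + 0 = 6$)
$u{\left(c,Q \right)} = 5$ ($u{\left(c,Q \right)} = \left(\left(0 - 3\right) + 6\right) + 2 = \left(-3 + 6\right) + 2 = 3 + 2 = 5$)
$\left(l + u{\left(7 + 4,16 \right)}\right)^{2} = \left(- \frac{182}{375} + 5\right)^{2} = \left(\frac{1693}{375}\right)^{2} = \frac{2866249}{140625}$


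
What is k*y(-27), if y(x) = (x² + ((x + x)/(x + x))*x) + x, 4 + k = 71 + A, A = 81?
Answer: 99900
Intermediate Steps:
k = 148 (k = -4 + (71 + 81) = -4 + 152 = 148)
y(x) = x² + 2*x (y(x) = (x² + ((2*x)/((2*x)))*x) + x = (x² + ((2*x)*(1/(2*x)))*x) + x = (x² + 1*x) + x = (x² + x) + x = (x + x²) + x = x² + 2*x)
k*y(-27) = 148*(-27*(2 - 27)) = 148*(-27*(-25)) = 148*675 = 99900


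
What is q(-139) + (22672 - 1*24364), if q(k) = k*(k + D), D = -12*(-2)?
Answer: 14293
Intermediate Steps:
D = 24
q(k) = k*(24 + k) (q(k) = k*(k + 24) = k*(24 + k))
q(-139) + (22672 - 1*24364) = -139*(24 - 139) + (22672 - 1*24364) = -139*(-115) + (22672 - 24364) = 15985 - 1692 = 14293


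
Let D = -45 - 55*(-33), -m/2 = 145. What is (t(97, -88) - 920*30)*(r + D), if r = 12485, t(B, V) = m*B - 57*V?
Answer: -722928070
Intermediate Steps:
m = -290 (m = -2*145 = -290)
t(B, V) = -290*B - 57*V
D = 1770 (D = -45 + 1815 = 1770)
(t(97, -88) - 920*30)*(r + D) = ((-290*97 - 57*(-88)) - 920*30)*(12485 + 1770) = ((-28130 + 5016) - 27600)*14255 = (-23114 - 27600)*14255 = -50714*14255 = -722928070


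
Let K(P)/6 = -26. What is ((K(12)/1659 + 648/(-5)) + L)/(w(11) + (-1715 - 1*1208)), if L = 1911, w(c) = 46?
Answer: -4925311/7954905 ≈ -0.61915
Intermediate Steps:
K(P) = -156 (K(P) = 6*(-26) = -156)
((K(12)/1659 + 648/(-5)) + L)/(w(11) + (-1715 - 1*1208)) = ((-156/1659 + 648/(-5)) + 1911)/(46 + (-1715 - 1*1208)) = ((-156*1/1659 + 648*(-1/5)) + 1911)/(46 + (-1715 - 1208)) = ((-52/553 - 648/5) + 1911)/(46 - 2923) = (-358604/2765 + 1911)/(-2877) = (4925311/2765)*(-1/2877) = -4925311/7954905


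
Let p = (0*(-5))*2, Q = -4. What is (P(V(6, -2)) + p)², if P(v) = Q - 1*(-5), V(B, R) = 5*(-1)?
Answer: 1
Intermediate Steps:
V(B, R) = -5
P(v) = 1 (P(v) = -4 - 1*(-5) = -4 + 5 = 1)
p = 0 (p = 0*2 = 0)
(P(V(6, -2)) + p)² = (1 + 0)² = 1² = 1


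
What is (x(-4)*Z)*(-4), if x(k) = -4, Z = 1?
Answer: 16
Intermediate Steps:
(x(-4)*Z)*(-4) = -4*1*(-4) = -4*(-4) = 16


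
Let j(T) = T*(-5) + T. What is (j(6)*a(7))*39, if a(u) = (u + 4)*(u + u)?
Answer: -144144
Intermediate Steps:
a(u) = 2*u*(4 + u) (a(u) = (4 + u)*(2*u) = 2*u*(4 + u))
j(T) = -4*T (j(T) = -5*T + T = -4*T)
(j(6)*a(7))*39 = ((-4*6)*(2*7*(4 + 7)))*39 = -48*7*11*39 = -24*154*39 = -3696*39 = -144144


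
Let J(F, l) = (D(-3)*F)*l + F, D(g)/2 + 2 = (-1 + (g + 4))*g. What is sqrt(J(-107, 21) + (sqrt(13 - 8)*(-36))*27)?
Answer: sqrt(8881 - 972*sqrt(5)) ≈ 81.900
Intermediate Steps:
D(g) = -4 + 2*g*(3 + g) (D(g) = -4 + 2*((-1 + (g + 4))*g) = -4 + 2*((-1 + (4 + g))*g) = -4 + 2*((3 + g)*g) = -4 + 2*(g*(3 + g)) = -4 + 2*g*(3 + g))
J(F, l) = F - 4*F*l (J(F, l) = ((-4 + 2*(-3)**2 + 6*(-3))*F)*l + F = ((-4 + 2*9 - 18)*F)*l + F = ((-4 + 18 - 18)*F)*l + F = (-4*F)*l + F = -4*F*l + F = F - 4*F*l)
sqrt(J(-107, 21) + (sqrt(13 - 8)*(-36))*27) = sqrt(-107*(1 - 4*21) + (sqrt(13 - 8)*(-36))*27) = sqrt(-107*(1 - 84) + (sqrt(5)*(-36))*27) = sqrt(-107*(-83) - 36*sqrt(5)*27) = sqrt(8881 - 972*sqrt(5))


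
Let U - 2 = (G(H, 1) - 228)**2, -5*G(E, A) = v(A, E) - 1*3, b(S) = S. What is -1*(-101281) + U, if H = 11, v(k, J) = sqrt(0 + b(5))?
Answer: 3824849/25 + 2274*sqrt(5)/25 ≈ 1.5320e+5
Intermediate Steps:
v(k, J) = sqrt(5) (v(k, J) = sqrt(0 + 5) = sqrt(5))
G(E, A) = 3/5 - sqrt(5)/5 (G(E, A) = -(sqrt(5) - 1*3)/5 = -(sqrt(5) - 3)/5 = -(-3 + sqrt(5))/5 = 3/5 - sqrt(5)/5)
U = 2 + (-1137/5 - sqrt(5)/5)**2 (U = 2 + ((3/5 - sqrt(5)/5) - 228)**2 = 2 + (-1137/5 - sqrt(5)/5)**2 ≈ 51916.)
-1*(-101281) + U = -1*(-101281) + (1292824/25 + 2274*sqrt(5)/25) = 101281 + (1292824/25 + 2274*sqrt(5)/25) = 3824849/25 + 2274*sqrt(5)/25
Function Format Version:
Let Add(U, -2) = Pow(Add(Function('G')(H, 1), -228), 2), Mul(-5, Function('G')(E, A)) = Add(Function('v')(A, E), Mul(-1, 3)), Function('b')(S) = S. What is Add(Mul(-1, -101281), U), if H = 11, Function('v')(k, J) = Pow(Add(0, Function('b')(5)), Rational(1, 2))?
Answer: Add(Rational(3824849, 25), Mul(Rational(2274, 25), Pow(5, Rational(1, 2)))) ≈ 1.5320e+5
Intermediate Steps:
Function('v')(k, J) = Pow(5, Rational(1, 2)) (Function('v')(k, J) = Pow(Add(0, 5), Rational(1, 2)) = Pow(5, Rational(1, 2)))
Function('G')(E, A) = Add(Rational(3, 5), Mul(Rational(-1, 5), Pow(5, Rational(1, 2)))) (Function('G')(E, A) = Mul(Rational(-1, 5), Add(Pow(5, Rational(1, 2)), Mul(-1, 3))) = Mul(Rational(-1, 5), Add(Pow(5, Rational(1, 2)), -3)) = Mul(Rational(-1, 5), Add(-3, Pow(5, Rational(1, 2)))) = Add(Rational(3, 5), Mul(Rational(-1, 5), Pow(5, Rational(1, 2)))))
U = Add(2, Pow(Add(Rational(-1137, 5), Mul(Rational(-1, 5), Pow(5, Rational(1, 2)))), 2)) (U = Add(2, Pow(Add(Add(Rational(3, 5), Mul(Rational(-1, 5), Pow(5, Rational(1, 2)))), -228), 2)) = Add(2, Pow(Add(Rational(-1137, 5), Mul(Rational(-1, 5), Pow(5, Rational(1, 2)))), 2)) ≈ 51916.)
Add(Mul(-1, -101281), U) = Add(Mul(-1, -101281), Add(Rational(1292824, 25), Mul(Rational(2274, 25), Pow(5, Rational(1, 2))))) = Add(101281, Add(Rational(1292824, 25), Mul(Rational(2274, 25), Pow(5, Rational(1, 2))))) = Add(Rational(3824849, 25), Mul(Rational(2274, 25), Pow(5, Rational(1, 2))))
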